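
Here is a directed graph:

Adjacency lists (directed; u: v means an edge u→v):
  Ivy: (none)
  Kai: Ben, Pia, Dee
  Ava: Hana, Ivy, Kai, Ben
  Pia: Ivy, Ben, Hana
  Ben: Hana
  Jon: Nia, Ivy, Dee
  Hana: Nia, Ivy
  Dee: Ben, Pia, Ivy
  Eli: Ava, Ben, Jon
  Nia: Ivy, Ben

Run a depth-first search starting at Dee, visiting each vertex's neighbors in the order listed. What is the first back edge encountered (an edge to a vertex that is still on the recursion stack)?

Nia->Ben

DFS from Dee (visiting each vertex's neighbors in the order listed); mark gray on enter, black on exit:
Dee gray
  Ben gray
    Hana gray
      Nia gray
        Ivy gray
        Ivy black
        Nia→Ben: Ben is gray → back edge
First back edge: Nia → Ben.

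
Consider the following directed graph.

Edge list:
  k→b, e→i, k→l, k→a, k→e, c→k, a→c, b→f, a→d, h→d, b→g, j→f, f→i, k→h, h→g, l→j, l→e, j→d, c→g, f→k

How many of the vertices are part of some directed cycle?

A vertex is on a directed cycle iff it belongs to a strongly connected component of size ≥ 2 (or has a self-loop).
The vertices on cycles are {a, b, c, f, j, k, l} — 7 in total.

7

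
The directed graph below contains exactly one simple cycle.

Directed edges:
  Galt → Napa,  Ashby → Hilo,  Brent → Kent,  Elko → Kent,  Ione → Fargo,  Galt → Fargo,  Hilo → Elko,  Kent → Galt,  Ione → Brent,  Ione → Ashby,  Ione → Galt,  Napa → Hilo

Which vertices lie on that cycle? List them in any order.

Elko, Galt, Hilo, Kent, Napa

DFS with gray/black marking from Galt:
Galt gray
  Napa gray
    Hilo gray
      Elko gray
        Kent gray
          Kent→Galt: Galt is gray → back edge
Back edge closes the cycle Galt → Napa → Hilo → Elko → Kent → Galt; its vertices are {Elko, Galt, Hilo, Kent, Napa}.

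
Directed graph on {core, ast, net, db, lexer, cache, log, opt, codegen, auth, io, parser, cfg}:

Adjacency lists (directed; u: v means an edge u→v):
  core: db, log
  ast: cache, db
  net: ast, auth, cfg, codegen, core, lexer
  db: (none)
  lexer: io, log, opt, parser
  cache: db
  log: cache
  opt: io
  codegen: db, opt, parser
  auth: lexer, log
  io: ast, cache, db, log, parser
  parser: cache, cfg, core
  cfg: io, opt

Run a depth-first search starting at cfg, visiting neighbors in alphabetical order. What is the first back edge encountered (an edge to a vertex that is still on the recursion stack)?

parser→cfg

DFS from cfg (visiting neighbors in alphabetical order); mark gray on enter, black on exit:
cfg gray
  io gray
    ast gray
      cache gray
        db gray
        db black
      cache black
      ast→db: db black — skip
    ast black
    io→cache: cache black — skip
    io→db: db black — skip
    log gray
      log→cache: cache black — skip
    log black
    parser gray
      parser→cache: cache black — skip
      parser→cfg: cfg is gray → back edge
First back edge: parser → cfg.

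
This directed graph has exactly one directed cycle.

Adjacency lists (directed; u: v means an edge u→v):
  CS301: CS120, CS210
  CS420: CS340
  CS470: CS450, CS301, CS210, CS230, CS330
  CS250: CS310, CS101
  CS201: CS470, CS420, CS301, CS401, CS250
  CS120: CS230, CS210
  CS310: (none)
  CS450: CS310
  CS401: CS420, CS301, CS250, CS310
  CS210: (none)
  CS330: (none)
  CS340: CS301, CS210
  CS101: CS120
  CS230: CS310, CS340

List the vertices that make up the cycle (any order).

CS120, CS230, CS301, CS340

DFS with gray/black marking from CS230:
CS230 gray
  CS310 gray
  CS310 black
  CS340 gray
    CS301 gray
      CS120 gray
        CS120→CS230: CS230 is gray → back edge
Back edge closes the cycle CS230 → CS340 → CS301 → CS120 → CS230; its vertices are {CS120, CS230, CS301, CS340}.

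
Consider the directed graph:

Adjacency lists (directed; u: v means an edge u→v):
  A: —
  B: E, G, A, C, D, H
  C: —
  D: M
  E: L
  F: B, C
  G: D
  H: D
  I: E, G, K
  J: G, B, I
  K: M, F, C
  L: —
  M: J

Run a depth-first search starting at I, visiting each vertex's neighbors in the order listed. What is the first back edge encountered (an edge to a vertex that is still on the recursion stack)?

DFS from I (visiting each vertex's neighbors in the order listed); mark gray on enter, black on exit:
I gray
  E gray
    L gray
    L black
  E black
  G gray
    D gray
      M gray
        J gray
          J→G: G is gray → back edge
First back edge: J → G.

J→G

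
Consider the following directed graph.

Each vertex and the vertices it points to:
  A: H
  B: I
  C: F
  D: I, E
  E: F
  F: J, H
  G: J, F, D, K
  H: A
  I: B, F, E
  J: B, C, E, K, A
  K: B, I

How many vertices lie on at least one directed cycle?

9

A vertex is on a directed cycle iff it belongs to a strongly connected component of size ≥ 2 (or has a self-loop).
The vertices on cycles are {A, B, C, E, F, H, I, J, K} — 9 in total.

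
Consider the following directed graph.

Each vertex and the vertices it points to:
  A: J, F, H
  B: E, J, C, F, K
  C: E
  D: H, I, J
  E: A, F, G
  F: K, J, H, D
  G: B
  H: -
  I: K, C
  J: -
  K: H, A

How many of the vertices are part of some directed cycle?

9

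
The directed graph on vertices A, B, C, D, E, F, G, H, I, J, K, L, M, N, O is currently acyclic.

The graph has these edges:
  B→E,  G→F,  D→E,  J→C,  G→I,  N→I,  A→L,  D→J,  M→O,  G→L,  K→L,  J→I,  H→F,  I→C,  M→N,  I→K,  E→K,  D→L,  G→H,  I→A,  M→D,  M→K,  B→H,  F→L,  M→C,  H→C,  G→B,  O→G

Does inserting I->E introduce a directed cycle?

Adding I→E creates a cycle iff E can already reach I.
Explore from E: no path reaches I. The graph stays acyclic.

No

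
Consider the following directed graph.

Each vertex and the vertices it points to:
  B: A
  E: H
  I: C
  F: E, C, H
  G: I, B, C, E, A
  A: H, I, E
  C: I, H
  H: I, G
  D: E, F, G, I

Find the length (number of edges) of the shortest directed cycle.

For each vertex v, BFS finds the shortest path from v back to v.
The shortest such closed walk is C → I → C, length 2.

2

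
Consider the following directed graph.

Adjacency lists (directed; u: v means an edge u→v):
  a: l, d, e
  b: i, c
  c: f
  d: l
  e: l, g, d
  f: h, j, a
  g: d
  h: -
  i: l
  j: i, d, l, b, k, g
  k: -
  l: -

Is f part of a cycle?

Yes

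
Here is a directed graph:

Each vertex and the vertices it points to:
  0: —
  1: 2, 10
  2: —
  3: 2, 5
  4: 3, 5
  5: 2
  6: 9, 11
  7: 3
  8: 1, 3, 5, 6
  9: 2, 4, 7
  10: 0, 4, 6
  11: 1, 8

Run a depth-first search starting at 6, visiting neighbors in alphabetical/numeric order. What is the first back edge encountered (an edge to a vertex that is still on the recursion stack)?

10→6

DFS from 6 (visiting neighbors in alphabetical/numeric order); mark gray on enter, black on exit:
6 gray
  9 gray
    2 gray
    2 black
    4 gray
      3 gray
        3→2: 2 black — skip
        5 gray
          5→2: 2 black — skip
        5 black
      3 black
      4→5: 5 black — skip
    4 black
    7 gray
      7→3: 3 black — skip
    7 black
  9 black
  11 gray
    1 gray
      1→2: 2 black — skip
      10 gray
        0 gray
        0 black
        10→4: 4 black — skip
        10→6: 6 is gray → back edge
First back edge: 10 → 6.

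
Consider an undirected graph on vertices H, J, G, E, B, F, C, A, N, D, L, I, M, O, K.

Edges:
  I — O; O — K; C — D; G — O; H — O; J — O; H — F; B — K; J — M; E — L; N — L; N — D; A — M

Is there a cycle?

DFS, tracking each vertex's parent; an edge to a visited non-parent vertex closes a cycle.
Start from I:
visit I (parent –)
  visit O (parent I)
    visit K (parent O)
      visit B (parent K)
        B–K: parent, skip
      K–O: parent, skip
    visit J (parent O)
      J–O: parent, skip
      visit M (parent J)
        M–J: parent, skip
        visit A (parent M)
          A–M: parent, skip
    visit G (parent O)
      G–O: parent, skip
    visit H (parent O)
      visit F (parent H)
        F–H: parent, skip
      H–O: parent, skip
    O–I: parent, skip
visit E (parent –)
  visit L (parent E)
    L–E: parent, skip
    visit N (parent L)
      N–L: parent, skip
      visit D (parent N)
        visit C (parent D)
          C–D: parent, skip
        D–N: parent, skip
No non-parent visited neighbor found — the graph is a forest.

No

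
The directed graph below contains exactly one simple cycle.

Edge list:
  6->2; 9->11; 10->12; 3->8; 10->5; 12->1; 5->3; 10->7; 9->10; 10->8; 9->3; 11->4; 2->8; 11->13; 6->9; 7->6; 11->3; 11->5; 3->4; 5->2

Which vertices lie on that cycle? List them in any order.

6, 7, 9, 10

DFS with gray/black marking from 9:
9 gray
  3 gray
    4 gray
    4 black
    8 gray
    8 black
  3 black
  11 gray
    5 gray
      2 gray
        2→8: 8 black — skip
      2 black
      5→3: 3 black — skip
    5 black
    11→4: 4 black — skip
    11→3: 3 black — skip
    13 gray
    13 black
  11 black
  10 gray
    10→5: 5 black — skip
    10→8: 8 black — skip
    12 gray
      1 gray
      1 black
    12 black
    7 gray
      6 gray
        6→2: 2 black — skip
        6→9: 9 is gray → back edge
Back edge closes the cycle 9 → 10 → 7 → 6 → 9; its vertices are {6, 7, 9, 10}.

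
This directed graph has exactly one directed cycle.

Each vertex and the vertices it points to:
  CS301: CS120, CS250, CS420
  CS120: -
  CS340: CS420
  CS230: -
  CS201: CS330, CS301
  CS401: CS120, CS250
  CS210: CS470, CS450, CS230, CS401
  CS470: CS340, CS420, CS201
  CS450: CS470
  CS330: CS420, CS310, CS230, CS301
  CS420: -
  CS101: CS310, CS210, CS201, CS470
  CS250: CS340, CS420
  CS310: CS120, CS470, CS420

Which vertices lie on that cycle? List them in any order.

DFS with gray/black marking from CS201:
CS201 gray
  CS330 gray
    CS420 gray
    CS420 black
    CS310 gray
      CS120 gray
      CS120 black
      CS470 gray
        CS340 gray
          CS340→CS420: CS420 black — skip
        CS340 black
        CS470→CS420: CS420 black — skip
        CS470→CS201: CS201 is gray → back edge
Back edge closes the cycle CS201 → CS330 → CS310 → CS470 → CS201; its vertices are {CS201, CS310, CS330, CS470}.

CS201, CS310, CS330, CS470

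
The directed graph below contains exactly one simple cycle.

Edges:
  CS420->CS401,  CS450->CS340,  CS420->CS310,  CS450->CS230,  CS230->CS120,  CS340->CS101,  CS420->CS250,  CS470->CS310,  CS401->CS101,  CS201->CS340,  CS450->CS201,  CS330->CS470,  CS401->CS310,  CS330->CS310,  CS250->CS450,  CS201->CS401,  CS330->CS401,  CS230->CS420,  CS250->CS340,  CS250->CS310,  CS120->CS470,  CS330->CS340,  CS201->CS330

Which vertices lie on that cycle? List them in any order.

CS230, CS250, CS420, CS450

DFS with gray/black marking from CS450:
CS450 gray
  CS340 gray
    CS101 gray
    CS101 black
  CS340 black
  CS201 gray
    CS330 gray
      CS401 gray
        CS401→CS101: CS101 black — skip
        CS310 gray
        CS310 black
      CS401 black
      CS470 gray
        CS470→CS310: CS310 black — skip
      CS470 black
      CS330→CS310: CS310 black — skip
      CS330→CS340: CS340 black — skip
    CS330 black
    CS201→CS401: CS401 black — skip
    CS201→CS340: CS340 black — skip
  CS201 black
  CS230 gray
    CS120 gray
      CS120→CS470: CS470 black — skip
    CS120 black
    CS420 gray
      CS420→CS310: CS310 black — skip
      CS250 gray
        CS250→CS310: CS310 black — skip
        CS250→CS340: CS340 black — skip
        CS250→CS450: CS450 is gray → back edge
Back edge closes the cycle CS450 → CS230 → CS420 → CS250 → CS450; its vertices are {CS230, CS250, CS420, CS450}.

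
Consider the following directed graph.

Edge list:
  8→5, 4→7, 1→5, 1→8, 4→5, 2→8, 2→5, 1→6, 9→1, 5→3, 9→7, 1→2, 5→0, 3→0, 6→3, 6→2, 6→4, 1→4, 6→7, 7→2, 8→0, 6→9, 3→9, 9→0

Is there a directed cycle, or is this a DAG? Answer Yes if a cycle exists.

Yes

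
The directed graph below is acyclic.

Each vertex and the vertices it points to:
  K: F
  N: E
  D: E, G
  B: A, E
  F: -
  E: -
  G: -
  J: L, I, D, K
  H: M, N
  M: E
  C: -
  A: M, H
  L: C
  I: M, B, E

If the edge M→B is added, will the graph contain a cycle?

Adding M→B creates a cycle iff B can already reach M.
Path from B: B → A → M.
So B → … → M → B is a cycle.

Yes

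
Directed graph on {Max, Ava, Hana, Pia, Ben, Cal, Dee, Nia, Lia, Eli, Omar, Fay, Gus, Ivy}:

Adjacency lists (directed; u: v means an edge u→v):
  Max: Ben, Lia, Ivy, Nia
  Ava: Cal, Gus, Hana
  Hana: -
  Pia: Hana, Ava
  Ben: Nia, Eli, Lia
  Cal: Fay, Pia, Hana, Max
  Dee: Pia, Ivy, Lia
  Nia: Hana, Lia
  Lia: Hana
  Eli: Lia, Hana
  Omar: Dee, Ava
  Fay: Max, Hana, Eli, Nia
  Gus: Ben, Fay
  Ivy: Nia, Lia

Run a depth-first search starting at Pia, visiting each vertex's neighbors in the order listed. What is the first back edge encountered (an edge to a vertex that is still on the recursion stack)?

Cal->Pia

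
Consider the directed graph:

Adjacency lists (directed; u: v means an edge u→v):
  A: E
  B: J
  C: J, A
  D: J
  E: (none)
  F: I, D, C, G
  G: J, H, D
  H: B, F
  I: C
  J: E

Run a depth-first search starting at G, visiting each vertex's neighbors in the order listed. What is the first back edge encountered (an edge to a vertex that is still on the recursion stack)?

DFS from G (visiting each vertex's neighbors in the order listed); mark gray on enter, black on exit:
G gray
  J gray
    E gray
    E black
  J black
  H gray
    B gray
      B→J: J black — skip
    B black
    F gray
      I gray
        C gray
          C→J: J black — skip
          A gray
            A→E: E black — skip
          A black
        C black
      I black
      D gray
        D→J: J black — skip
      D black
      F→C: C black — skip
      F→G: G is gray → back edge
First back edge: F → G.

F->G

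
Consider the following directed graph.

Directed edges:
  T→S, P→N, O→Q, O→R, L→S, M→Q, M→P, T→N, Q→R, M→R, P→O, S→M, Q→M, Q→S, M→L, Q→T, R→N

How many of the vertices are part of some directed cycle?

A vertex is on a directed cycle iff it belongs to a strongly connected component of size ≥ 2 (or has a self-loop).
The vertices on cycles are {L, M, O, P, Q, S, T} — 7 in total.

7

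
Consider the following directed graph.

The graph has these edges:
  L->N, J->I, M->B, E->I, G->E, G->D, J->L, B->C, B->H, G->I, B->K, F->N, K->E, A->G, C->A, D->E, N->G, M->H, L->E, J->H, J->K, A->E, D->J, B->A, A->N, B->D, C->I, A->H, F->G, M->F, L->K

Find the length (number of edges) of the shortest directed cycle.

For each vertex v, BFS finds the shortest path from v back to v.
The shortest such closed walk is D → J → L → N → G → D, length 5.

5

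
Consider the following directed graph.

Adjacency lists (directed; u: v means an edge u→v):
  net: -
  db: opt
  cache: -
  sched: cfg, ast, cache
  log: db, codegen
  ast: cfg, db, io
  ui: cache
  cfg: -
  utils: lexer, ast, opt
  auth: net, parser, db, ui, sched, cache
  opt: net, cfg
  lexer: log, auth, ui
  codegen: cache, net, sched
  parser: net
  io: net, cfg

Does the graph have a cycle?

No

DFS with white/gray/black marking, starting from cache:
cache gray
cache black
net gray
net black
db gray
  opt gray
    opt→net: net black — skip
    cfg gray
    cfg black
  opt black
db black
sched gray
  sched→cfg: cfg black — skip
  ast gray
    ast→cfg: cfg black — skip
    ast→db: db black — skip
    io gray
      io→net: net black — skip
      io→cfg: cfg black — skip
    io black
  ast black
  sched→cache: cache black — skip
sched black
log gray
  log→db: db black — skip
  codegen gray
    codegen→cache: cache black — skip
    codegen→net: net black — skip
    codegen→sched: sched black — skip
  codegen black
log black
ui gray
  ui→cache: cache black — skip
ui black
utils gray
  lexer gray
    lexer→log: log black — skip
    auth gray
      auth→net: net black — skip
      parser gray
        parser→net: net black — skip
      parser black
      auth→db: db black — skip
      auth→ui: ui black — skip
      auth→sched: sched black — skip
      auth→cache: cache black — skip
    auth black
    lexer→ui: ui black — skip
  lexer black
  utils→ast: ast black — skip
  utils→opt: opt black — skip
utils black
Every edge goes to a white or black vertex — no back edge, so the graph is acyclic.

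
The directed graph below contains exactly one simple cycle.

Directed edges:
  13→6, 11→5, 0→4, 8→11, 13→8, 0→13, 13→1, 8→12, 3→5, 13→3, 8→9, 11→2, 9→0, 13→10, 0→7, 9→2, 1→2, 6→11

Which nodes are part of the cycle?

0, 8, 9, 13

DFS with gray/black marking from 0:
0 gray
  13 gray
    3 gray
      5 gray
      5 black
    3 black
    6 gray
      11 gray
        2 gray
        2 black
        11→5: 5 black — skip
      11 black
    6 black
    8 gray
      12 gray
      12 black
      9 gray
        9→0: 0 is gray → back edge
Back edge closes the cycle 0 → 13 → 8 → 9 → 0; its vertices are {0, 8, 9, 13}.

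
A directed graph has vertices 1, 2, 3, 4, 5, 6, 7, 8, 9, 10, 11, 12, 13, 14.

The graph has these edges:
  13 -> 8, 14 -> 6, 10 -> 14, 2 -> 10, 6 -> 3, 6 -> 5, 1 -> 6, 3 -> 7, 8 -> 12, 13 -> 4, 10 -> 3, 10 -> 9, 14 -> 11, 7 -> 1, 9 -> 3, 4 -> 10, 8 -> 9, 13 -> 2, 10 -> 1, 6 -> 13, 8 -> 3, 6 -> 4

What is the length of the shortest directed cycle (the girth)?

For each vertex v, BFS finds the shortest path from v back to v.
The shortest such closed walk is 6 → 4 → 10 → 14 → 6, length 4.

4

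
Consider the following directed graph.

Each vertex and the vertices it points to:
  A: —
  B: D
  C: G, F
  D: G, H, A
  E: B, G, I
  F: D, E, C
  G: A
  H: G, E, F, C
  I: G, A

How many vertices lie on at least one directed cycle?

6

A vertex is on a directed cycle iff it belongs to a strongly connected component of size ≥ 2 (or has a self-loop).
The vertices on cycles are {B, C, D, E, F, H} — 6 in total.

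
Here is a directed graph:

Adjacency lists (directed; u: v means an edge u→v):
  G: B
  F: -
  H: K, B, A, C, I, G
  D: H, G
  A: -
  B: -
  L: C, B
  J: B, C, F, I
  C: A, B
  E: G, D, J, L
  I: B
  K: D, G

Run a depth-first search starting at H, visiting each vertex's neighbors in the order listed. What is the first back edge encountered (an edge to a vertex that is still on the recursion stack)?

D→H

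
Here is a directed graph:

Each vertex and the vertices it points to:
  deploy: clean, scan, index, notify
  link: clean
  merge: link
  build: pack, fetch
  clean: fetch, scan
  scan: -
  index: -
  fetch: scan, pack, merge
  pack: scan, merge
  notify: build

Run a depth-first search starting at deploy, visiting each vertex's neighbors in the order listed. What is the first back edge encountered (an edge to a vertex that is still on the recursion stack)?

link->clean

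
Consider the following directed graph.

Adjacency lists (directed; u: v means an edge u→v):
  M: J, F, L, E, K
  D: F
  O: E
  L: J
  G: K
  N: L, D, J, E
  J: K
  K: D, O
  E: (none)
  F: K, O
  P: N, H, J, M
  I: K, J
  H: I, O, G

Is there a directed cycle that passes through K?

K is on a cycle iff K can reach itself via ≥1 edge.
K → D → F → K — yes.

Yes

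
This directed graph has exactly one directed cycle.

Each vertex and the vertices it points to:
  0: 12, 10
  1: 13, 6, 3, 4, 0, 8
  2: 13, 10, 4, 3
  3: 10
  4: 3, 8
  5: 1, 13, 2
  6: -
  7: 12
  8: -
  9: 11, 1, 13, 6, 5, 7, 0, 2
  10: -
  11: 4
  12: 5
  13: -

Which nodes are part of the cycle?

DFS with gray/black marking from 5:
5 gray
  1 gray
    13 gray
    13 black
    6 gray
    6 black
    3 gray
      10 gray
      10 black
    3 black
    4 gray
      4→3: 3 black — skip
      8 gray
      8 black
    4 black
    0 gray
      12 gray
        12→5: 5 is gray → back edge
Back edge closes the cycle 5 → 1 → 0 → 12 → 5; its vertices are {0, 1, 5, 12}.

0, 1, 5, 12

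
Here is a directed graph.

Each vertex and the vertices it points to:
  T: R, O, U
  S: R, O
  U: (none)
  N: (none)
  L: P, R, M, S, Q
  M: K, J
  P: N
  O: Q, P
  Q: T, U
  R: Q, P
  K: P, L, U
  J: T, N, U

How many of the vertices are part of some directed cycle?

A vertex is on a directed cycle iff it belongs to a strongly connected component of size ≥ 2 (or has a self-loop).
The vertices on cycles are {K, L, M, O, Q, R, T} — 7 in total.

7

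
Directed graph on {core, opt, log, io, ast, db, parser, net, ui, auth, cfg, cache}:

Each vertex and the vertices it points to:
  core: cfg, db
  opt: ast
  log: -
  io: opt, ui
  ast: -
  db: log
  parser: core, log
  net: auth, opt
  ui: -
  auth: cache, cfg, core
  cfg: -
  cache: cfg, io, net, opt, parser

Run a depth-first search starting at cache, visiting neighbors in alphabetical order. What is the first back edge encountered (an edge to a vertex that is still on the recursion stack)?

auth→cache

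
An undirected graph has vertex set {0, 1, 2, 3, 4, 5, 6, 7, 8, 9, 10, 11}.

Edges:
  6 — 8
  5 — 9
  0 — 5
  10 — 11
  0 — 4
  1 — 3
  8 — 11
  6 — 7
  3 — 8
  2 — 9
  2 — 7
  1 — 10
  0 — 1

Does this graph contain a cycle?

Yes

DFS, tracking each vertex's parent; an edge to a visited non-parent vertex closes a cycle.
Start from 10:
visit 10 (parent –)
  visit 11 (parent 10)
    11–10: parent, skip
    visit 8 (parent 11)
      visit 6 (parent 8)
        visit 7 (parent 6)
          visit 2 (parent 7)
            2–7: parent, skip
            visit 9 (parent 2)
              9–2: parent, skip
              visit 5 (parent 9)
                5–9: parent, skip
                visit 0 (parent 5)
                  visit 4 (parent 0)
                    4–0: parent, skip
                  0–5: parent, skip
                  visit 1 (parent 0)
                    1–10: 10 visited and ≠ parent → cycle
Cycle: 10 – 11 – 8 – 6 – 7 – 2 – 9 – 5 – 0 – 1 – 10.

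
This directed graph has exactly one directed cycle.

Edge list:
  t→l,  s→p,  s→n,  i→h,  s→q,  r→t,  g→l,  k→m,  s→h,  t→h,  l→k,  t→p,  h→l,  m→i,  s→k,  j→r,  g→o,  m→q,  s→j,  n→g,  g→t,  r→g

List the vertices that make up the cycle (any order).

h, i, k, l, m

DFS with gray/black marking from k:
k gray
  m gray
    q gray
    q black
    i gray
      h gray
        l gray
          l→k: k is gray → back edge
Back edge closes the cycle k → m → i → h → l → k; its vertices are {h, i, k, l, m}.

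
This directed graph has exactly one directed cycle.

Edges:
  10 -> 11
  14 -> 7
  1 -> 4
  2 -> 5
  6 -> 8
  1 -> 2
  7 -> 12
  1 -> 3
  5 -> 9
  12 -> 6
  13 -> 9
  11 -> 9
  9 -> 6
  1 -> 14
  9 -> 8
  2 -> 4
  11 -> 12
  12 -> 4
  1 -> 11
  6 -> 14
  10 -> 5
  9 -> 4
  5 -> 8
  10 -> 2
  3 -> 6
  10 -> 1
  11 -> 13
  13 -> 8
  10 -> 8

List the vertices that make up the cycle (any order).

6, 7, 12, 14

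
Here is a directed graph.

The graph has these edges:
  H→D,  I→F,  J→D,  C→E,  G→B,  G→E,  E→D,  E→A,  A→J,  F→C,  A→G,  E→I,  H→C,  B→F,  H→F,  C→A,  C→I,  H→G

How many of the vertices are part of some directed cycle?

7

A vertex is on a directed cycle iff it belongs to a strongly connected component of size ≥ 2 (or has a self-loop).
The vertices on cycles are {A, B, C, E, F, G, I} — 7 in total.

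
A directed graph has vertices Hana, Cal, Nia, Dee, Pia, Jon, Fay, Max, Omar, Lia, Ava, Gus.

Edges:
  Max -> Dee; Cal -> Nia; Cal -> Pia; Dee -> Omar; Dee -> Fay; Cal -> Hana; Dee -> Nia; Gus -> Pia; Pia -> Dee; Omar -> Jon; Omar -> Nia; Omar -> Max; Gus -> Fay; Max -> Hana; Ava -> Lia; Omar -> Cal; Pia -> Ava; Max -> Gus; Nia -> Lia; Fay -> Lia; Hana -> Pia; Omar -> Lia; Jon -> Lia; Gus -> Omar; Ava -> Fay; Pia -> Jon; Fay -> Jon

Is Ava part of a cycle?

No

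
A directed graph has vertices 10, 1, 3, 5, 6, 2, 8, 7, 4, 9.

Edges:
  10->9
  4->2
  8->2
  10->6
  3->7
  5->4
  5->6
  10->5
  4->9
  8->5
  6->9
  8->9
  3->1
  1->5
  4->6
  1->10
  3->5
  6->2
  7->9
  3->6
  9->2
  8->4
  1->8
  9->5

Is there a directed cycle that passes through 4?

Yes

4 is on a cycle iff 4 can reach itself via ≥1 edge.
4 → 9 → 5 → 4 — yes.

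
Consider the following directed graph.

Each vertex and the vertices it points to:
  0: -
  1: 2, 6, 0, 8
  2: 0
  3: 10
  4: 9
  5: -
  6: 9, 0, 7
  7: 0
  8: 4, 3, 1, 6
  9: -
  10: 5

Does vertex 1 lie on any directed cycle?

Yes

1 is on a cycle iff 1 can reach itself via ≥1 edge.
1 → 8 → 1 — yes.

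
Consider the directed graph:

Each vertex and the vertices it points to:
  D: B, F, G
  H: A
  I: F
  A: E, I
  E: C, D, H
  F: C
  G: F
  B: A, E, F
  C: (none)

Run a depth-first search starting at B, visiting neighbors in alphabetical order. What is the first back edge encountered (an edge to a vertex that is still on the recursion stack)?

D→B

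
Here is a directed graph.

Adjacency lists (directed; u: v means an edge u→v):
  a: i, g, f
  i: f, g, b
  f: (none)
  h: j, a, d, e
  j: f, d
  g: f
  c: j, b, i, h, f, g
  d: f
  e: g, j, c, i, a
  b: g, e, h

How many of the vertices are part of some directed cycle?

A vertex is on a directed cycle iff it belongs to a strongly connected component of size ≥ 2 (or has a self-loop).
The vertices on cycles are {a, b, c, e, h, i} — 6 in total.

6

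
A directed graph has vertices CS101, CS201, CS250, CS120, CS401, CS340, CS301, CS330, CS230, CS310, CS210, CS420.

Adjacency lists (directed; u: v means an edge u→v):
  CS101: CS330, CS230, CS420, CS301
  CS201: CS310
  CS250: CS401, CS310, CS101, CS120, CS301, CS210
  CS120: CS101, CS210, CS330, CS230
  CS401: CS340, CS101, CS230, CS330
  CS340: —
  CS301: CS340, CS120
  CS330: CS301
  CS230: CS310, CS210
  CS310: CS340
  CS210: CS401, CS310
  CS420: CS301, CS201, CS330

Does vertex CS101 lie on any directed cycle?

CS101 is on a cycle iff CS101 can reach itself via ≥1 edge.
CS101 → CS301 → CS120 → CS101 — yes.

Yes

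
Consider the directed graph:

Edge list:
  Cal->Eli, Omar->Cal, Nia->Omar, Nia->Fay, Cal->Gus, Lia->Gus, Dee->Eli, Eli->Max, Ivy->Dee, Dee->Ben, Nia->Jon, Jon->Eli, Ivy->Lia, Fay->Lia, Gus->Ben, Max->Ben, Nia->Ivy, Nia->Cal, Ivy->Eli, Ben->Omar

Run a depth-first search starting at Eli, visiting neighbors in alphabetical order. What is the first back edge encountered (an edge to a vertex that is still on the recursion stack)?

Cal→Eli

DFS from Eli (visiting neighbors in alphabetical order); mark gray on enter, black on exit:
Eli gray
  Max gray
    Ben gray
      Omar gray
        Cal gray
          Cal→Eli: Eli is gray → back edge
First back edge: Cal → Eli.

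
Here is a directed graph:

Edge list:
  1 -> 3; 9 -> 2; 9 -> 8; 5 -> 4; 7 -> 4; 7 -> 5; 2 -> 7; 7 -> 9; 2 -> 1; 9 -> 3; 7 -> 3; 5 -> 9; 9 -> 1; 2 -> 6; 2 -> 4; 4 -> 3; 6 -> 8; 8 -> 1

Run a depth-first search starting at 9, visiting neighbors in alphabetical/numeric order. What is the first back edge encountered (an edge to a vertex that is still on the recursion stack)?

5->9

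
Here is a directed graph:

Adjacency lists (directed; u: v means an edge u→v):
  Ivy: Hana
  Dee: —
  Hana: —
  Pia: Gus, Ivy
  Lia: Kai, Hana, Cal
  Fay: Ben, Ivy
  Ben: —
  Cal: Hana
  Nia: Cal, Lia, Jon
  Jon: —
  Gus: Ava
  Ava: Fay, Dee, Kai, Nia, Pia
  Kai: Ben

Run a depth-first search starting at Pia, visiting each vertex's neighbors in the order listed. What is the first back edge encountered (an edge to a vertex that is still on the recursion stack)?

Ava→Pia

DFS from Pia (visiting each vertex's neighbors in the order listed); mark gray on enter, black on exit:
Pia gray
  Gus gray
    Ava gray
      Fay gray
        Ben gray
        Ben black
        Ivy gray
          Hana gray
          Hana black
        Ivy black
      Fay black
      Dee gray
      Dee black
      Kai gray
        Kai→Ben: Ben black — skip
      Kai black
      Nia gray
        Cal gray
          Cal→Hana: Hana black — skip
        Cal black
        Lia gray
          Lia→Kai: Kai black — skip
          Lia→Hana: Hana black — skip
          Lia→Cal: Cal black — skip
        Lia black
        Jon gray
        Jon black
      Nia black
      Ava→Pia: Pia is gray → back edge
First back edge: Ava → Pia.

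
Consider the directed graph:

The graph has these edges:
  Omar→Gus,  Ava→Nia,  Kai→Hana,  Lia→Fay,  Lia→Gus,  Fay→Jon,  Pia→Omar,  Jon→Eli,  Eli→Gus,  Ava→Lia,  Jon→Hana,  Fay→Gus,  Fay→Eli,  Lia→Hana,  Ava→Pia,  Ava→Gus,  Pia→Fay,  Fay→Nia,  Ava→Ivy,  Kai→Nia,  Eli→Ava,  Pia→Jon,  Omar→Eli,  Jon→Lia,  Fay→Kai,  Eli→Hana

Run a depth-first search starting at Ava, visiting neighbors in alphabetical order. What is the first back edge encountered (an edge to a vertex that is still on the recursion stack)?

Eli->Ava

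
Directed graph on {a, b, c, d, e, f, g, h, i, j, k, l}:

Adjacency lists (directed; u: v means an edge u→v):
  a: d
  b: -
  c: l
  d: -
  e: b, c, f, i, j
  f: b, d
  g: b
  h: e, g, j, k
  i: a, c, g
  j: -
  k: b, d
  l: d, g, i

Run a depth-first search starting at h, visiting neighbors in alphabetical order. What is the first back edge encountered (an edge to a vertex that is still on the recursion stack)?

i→c

DFS from h (visiting neighbors in alphabetical order); mark gray on enter, black on exit:
h gray
  e gray
    b gray
    b black
    c gray
      l gray
        d gray
        d black
        g gray
          g→b: b black — skip
        g black
        i gray
          a gray
            a→d: d black — skip
          a black
          i→c: c is gray → back edge
First back edge: i → c.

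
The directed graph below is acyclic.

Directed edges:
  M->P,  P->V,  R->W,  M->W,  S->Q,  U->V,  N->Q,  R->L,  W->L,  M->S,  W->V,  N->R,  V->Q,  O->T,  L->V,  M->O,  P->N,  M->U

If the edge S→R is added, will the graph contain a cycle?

No

Adding S→R creates a cycle iff R can already reach S.
Explore from R: no path reaches S. The graph stays acyclic.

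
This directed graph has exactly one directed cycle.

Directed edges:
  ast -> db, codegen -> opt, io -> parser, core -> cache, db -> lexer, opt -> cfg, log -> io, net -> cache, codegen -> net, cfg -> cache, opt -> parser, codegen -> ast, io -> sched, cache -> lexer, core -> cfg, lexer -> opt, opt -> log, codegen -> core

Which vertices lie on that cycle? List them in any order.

cfg, opt, cache, lexer

DFS with gray/black marking from opt:
opt gray
  log gray
    io gray
      sched gray
      sched black
      parser gray
      parser black
    io black
  log black
  opt→parser: parser black — skip
  cfg gray
    cache gray
      lexer gray
        lexer→opt: opt is gray → back edge
Back edge closes the cycle opt → cfg → cache → lexer → opt; its vertices are {cfg, opt, cache, lexer}.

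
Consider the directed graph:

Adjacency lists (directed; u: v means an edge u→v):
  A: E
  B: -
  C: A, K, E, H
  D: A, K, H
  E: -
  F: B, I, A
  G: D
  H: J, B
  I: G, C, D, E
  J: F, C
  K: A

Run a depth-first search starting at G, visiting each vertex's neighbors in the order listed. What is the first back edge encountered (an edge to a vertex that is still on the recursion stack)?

I->G

DFS from G (visiting each vertex's neighbors in the order listed); mark gray on enter, black on exit:
G gray
  D gray
    A gray
      E gray
      E black
    A black
    K gray
      K→A: A black — skip
    K black
    H gray
      J gray
        F gray
          B gray
          B black
          I gray
            I→G: G is gray → back edge
First back edge: I → G.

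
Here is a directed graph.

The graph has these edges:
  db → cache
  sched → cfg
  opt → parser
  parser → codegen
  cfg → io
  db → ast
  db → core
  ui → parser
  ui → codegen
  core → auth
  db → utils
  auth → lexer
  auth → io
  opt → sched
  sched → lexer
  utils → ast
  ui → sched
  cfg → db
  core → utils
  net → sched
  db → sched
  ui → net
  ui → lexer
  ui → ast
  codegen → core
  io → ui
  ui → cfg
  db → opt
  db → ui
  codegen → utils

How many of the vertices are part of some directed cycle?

A vertex is on a directed cycle iff it belongs to a strongly connected component of size ≥ 2 (or has a self-loop).
The vertices on cycles are {db, io, ui, cfg, net, opt, auth, core, sched, parser, codegen} — 11 in total.

11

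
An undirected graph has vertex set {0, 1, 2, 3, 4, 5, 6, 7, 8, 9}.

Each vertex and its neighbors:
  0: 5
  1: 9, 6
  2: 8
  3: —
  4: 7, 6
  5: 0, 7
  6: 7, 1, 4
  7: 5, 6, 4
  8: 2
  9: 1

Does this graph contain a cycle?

DFS, tracking each vertex's parent; an edge to a visited non-parent vertex closes a cycle.
Start from 9:
visit 9 (parent –)
  visit 1 (parent 9)
    1–9: parent, skip
    visit 6 (parent 1)
      visit 7 (parent 6)
        visit 5 (parent 7)
          visit 0 (parent 5)
            0–5: parent, skip
          5–7: parent, skip
        7–6: parent, skip
        visit 4 (parent 7)
          4–7: parent, skip
          4–6: 6 visited and ≠ parent → cycle
Cycle: 6 – 7 – 4 – 6.

Yes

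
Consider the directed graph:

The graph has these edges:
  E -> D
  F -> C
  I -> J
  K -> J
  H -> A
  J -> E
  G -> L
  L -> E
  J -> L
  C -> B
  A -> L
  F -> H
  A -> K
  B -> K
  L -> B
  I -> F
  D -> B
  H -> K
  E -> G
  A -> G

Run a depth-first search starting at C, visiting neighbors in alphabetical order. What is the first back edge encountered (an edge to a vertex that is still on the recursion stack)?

D->B

DFS from C (visiting neighbors in alphabetical order); mark gray on enter, black on exit:
C gray
  B gray
    K gray
      J gray
        E gray
          D gray
            D→B: B is gray → back edge
First back edge: D → B.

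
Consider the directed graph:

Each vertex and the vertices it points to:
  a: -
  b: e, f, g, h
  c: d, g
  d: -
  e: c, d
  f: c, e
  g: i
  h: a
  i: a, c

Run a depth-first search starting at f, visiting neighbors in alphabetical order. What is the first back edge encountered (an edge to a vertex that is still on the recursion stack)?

i→c

DFS from f (visiting neighbors in alphabetical order); mark gray on enter, black on exit:
f gray
  c gray
    d gray
    d black
    g gray
      i gray
        a gray
        a black
        i→c: c is gray → back edge
First back edge: i → c.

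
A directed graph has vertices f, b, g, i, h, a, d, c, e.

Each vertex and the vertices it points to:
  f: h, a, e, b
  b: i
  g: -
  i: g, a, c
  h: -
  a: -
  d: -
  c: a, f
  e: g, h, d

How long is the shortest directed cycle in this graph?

For each vertex v, BFS finds the shortest path from v back to v.
The shortest such closed walk is f → b → i → c → f, length 4.

4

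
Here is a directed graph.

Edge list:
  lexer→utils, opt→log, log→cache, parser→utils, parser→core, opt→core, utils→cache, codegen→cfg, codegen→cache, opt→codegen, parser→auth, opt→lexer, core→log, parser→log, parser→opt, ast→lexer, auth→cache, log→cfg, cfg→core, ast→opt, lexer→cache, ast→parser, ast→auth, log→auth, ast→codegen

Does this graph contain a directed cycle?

Yes

DFS with white/gray/black marking, starting from codegen:
codegen gray
  cfg gray
    core gray
      log gray
        auth gray
          cache gray
          cache black
        auth black
        log→cfg: cfg is gray → back edge
Back edge found, so a cycle exists: cfg → core → log → cfg.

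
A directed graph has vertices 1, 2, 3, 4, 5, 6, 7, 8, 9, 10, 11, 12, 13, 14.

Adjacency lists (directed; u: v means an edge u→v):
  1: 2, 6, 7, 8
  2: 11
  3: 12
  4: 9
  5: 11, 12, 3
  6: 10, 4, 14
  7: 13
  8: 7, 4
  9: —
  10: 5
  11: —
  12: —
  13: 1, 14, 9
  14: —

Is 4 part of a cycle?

No

4 lies on a cycle iff there is a path from 4 back to itself.
Exploring from 4, it never reaches itself; equivalently, its strongly connected component is a singleton.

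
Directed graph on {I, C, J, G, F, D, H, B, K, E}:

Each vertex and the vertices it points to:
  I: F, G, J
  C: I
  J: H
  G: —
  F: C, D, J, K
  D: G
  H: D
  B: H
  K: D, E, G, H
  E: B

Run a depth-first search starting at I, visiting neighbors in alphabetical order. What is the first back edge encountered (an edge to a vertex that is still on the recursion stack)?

C->I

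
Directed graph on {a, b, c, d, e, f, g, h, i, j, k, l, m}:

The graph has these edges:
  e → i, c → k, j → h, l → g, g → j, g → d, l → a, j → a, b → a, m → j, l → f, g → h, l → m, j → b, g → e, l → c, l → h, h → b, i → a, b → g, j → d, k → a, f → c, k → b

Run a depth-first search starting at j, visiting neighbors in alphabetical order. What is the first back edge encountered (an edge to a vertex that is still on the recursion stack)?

DFS from j (visiting neighbors in alphabetical order); mark gray on enter, black on exit:
j gray
  a gray
  a black
  b gray
    b→a: a black — skip
    g gray
      d gray
      d black
      e gray
        i gray
          i→a: a black — skip
        i black
      e black
      h gray
        h→b: b is gray → back edge
First back edge: h → b.

h->b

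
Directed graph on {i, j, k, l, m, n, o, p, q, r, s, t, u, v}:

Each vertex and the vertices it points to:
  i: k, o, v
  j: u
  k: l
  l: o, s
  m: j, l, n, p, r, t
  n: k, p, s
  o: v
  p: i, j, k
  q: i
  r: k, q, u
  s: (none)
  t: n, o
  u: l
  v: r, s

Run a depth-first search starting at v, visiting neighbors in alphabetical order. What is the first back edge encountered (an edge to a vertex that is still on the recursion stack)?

o->v

DFS from v (visiting neighbors in alphabetical order); mark gray on enter, black on exit:
v gray
  r gray
    k gray
      l gray
        o gray
          o→v: v is gray → back edge
First back edge: o → v.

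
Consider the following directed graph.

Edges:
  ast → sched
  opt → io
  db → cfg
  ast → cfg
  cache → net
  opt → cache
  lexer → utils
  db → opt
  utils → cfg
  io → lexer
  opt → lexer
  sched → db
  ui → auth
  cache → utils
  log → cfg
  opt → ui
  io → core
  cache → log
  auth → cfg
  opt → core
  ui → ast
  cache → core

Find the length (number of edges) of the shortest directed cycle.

5

For each vertex v, BFS finds the shortest path from v back to v.
The shortest such closed walk is opt → ui → ast → sched → db → opt, length 5.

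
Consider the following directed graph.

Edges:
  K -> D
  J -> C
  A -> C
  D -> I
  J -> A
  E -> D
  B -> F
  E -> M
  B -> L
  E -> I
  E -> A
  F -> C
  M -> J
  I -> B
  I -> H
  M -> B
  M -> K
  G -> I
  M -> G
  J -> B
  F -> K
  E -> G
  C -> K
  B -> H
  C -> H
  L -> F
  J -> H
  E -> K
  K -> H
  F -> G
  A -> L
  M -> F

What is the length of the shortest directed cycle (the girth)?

For each vertex v, BFS finds the shortest path from v back to v.
The shortest such closed walk is F → G → I → B → F, length 4.

4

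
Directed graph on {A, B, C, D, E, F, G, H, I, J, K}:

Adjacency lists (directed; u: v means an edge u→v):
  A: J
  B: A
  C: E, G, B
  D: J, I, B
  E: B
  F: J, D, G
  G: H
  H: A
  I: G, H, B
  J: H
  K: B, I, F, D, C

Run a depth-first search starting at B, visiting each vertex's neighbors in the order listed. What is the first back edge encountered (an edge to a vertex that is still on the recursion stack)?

H->A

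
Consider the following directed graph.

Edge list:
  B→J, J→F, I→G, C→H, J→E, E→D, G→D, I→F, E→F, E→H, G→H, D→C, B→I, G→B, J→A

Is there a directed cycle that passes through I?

Yes

I is on a cycle iff I can reach itself via ≥1 edge.
I → G → B → I — yes.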